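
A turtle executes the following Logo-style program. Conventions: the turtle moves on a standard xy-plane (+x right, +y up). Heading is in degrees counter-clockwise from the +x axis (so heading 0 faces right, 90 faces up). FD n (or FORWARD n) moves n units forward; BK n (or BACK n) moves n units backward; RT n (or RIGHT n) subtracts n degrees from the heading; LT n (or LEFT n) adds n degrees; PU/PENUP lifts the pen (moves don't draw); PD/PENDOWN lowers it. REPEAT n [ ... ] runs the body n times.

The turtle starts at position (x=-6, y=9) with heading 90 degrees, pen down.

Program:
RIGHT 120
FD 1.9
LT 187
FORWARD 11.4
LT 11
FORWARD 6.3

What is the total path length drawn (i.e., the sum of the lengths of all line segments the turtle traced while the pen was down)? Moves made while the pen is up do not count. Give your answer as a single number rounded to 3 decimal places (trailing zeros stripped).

Answer: 19.6

Derivation:
Executing turtle program step by step:
Start: pos=(-6,9), heading=90, pen down
RT 120: heading 90 -> 330
FD 1.9: (-6,9) -> (-4.355,8.05) [heading=330, draw]
LT 187: heading 330 -> 157
FD 11.4: (-4.355,8.05) -> (-14.848,12.504) [heading=157, draw]
LT 11: heading 157 -> 168
FD 6.3: (-14.848,12.504) -> (-21.011,13.814) [heading=168, draw]
Final: pos=(-21.011,13.814), heading=168, 3 segment(s) drawn

Segment lengths:
  seg 1: (-6,9) -> (-4.355,8.05), length = 1.9
  seg 2: (-4.355,8.05) -> (-14.848,12.504), length = 11.4
  seg 3: (-14.848,12.504) -> (-21.011,13.814), length = 6.3
Total = 19.6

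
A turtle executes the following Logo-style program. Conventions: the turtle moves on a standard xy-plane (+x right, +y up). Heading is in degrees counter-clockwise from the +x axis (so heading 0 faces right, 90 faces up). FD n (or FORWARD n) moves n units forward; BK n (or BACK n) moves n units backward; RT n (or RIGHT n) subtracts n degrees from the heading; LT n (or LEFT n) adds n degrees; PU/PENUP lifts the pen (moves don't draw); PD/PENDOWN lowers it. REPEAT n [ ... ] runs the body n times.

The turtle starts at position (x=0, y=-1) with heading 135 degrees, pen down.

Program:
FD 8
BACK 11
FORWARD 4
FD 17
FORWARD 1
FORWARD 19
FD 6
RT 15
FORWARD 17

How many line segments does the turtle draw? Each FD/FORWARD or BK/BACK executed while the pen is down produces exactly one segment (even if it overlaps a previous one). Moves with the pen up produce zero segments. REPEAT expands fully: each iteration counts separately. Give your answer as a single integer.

Answer: 8

Derivation:
Executing turtle program step by step:
Start: pos=(0,-1), heading=135, pen down
FD 8: (0,-1) -> (-5.657,4.657) [heading=135, draw]
BK 11: (-5.657,4.657) -> (2.121,-3.121) [heading=135, draw]
FD 4: (2.121,-3.121) -> (-0.707,-0.293) [heading=135, draw]
FD 17: (-0.707,-0.293) -> (-12.728,11.728) [heading=135, draw]
FD 1: (-12.728,11.728) -> (-13.435,12.435) [heading=135, draw]
FD 19: (-13.435,12.435) -> (-26.87,25.87) [heading=135, draw]
FD 6: (-26.87,25.87) -> (-31.113,30.113) [heading=135, draw]
RT 15: heading 135 -> 120
FD 17: (-31.113,30.113) -> (-39.613,44.835) [heading=120, draw]
Final: pos=(-39.613,44.835), heading=120, 8 segment(s) drawn
Segments drawn: 8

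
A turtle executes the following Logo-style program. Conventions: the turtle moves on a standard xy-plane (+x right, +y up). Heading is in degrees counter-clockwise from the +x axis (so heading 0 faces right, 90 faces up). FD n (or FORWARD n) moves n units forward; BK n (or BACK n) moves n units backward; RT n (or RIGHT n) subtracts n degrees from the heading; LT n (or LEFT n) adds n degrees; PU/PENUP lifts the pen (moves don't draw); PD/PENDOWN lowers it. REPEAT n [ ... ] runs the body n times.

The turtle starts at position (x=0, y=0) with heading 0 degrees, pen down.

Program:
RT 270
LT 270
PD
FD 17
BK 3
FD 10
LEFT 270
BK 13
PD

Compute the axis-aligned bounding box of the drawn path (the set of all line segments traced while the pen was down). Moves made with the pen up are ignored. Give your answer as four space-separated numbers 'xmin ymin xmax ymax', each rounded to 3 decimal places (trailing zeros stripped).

Executing turtle program step by step:
Start: pos=(0,0), heading=0, pen down
RT 270: heading 0 -> 90
LT 270: heading 90 -> 0
PD: pen down
FD 17: (0,0) -> (17,0) [heading=0, draw]
BK 3: (17,0) -> (14,0) [heading=0, draw]
FD 10: (14,0) -> (24,0) [heading=0, draw]
LT 270: heading 0 -> 270
BK 13: (24,0) -> (24,13) [heading=270, draw]
PD: pen down
Final: pos=(24,13), heading=270, 4 segment(s) drawn

Segment endpoints: x in {0, 14, 17, 24, 24}, y in {0, 13}
xmin=0, ymin=0, xmax=24, ymax=13

Answer: 0 0 24 13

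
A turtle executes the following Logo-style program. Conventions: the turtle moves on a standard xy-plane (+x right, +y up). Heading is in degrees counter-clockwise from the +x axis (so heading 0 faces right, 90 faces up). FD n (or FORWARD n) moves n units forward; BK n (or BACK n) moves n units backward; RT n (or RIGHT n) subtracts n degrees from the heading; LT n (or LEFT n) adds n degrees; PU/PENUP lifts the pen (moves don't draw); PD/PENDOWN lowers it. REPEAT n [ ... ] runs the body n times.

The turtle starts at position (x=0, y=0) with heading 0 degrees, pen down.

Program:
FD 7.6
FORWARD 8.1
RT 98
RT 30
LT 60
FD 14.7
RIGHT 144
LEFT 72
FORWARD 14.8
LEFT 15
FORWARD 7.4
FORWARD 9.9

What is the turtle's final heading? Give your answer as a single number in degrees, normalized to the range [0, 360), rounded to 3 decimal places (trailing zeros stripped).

Executing turtle program step by step:
Start: pos=(0,0), heading=0, pen down
FD 7.6: (0,0) -> (7.6,0) [heading=0, draw]
FD 8.1: (7.6,0) -> (15.7,0) [heading=0, draw]
RT 98: heading 0 -> 262
RT 30: heading 262 -> 232
LT 60: heading 232 -> 292
FD 14.7: (15.7,0) -> (21.207,-13.63) [heading=292, draw]
RT 144: heading 292 -> 148
LT 72: heading 148 -> 220
FD 14.8: (21.207,-13.63) -> (9.869,-23.143) [heading=220, draw]
LT 15: heading 220 -> 235
FD 7.4: (9.869,-23.143) -> (5.625,-29.205) [heading=235, draw]
FD 9.9: (5.625,-29.205) -> (-0.054,-37.314) [heading=235, draw]
Final: pos=(-0.054,-37.314), heading=235, 6 segment(s) drawn

Answer: 235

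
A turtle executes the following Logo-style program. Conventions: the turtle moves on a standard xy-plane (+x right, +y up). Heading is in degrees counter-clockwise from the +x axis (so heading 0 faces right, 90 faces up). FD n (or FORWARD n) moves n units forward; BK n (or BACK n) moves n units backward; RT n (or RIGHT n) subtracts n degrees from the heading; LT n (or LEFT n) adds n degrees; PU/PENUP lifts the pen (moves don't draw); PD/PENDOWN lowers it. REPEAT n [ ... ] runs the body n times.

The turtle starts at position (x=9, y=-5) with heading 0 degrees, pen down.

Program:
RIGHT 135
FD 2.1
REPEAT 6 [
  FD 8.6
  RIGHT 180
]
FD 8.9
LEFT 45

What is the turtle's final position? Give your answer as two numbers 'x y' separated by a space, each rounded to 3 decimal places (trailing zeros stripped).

Answer: 1.222 -12.778

Derivation:
Executing turtle program step by step:
Start: pos=(9,-5), heading=0, pen down
RT 135: heading 0 -> 225
FD 2.1: (9,-5) -> (7.515,-6.485) [heading=225, draw]
REPEAT 6 [
  -- iteration 1/6 --
  FD 8.6: (7.515,-6.485) -> (1.434,-12.566) [heading=225, draw]
  RT 180: heading 225 -> 45
  -- iteration 2/6 --
  FD 8.6: (1.434,-12.566) -> (7.515,-6.485) [heading=45, draw]
  RT 180: heading 45 -> 225
  -- iteration 3/6 --
  FD 8.6: (7.515,-6.485) -> (1.434,-12.566) [heading=225, draw]
  RT 180: heading 225 -> 45
  -- iteration 4/6 --
  FD 8.6: (1.434,-12.566) -> (7.515,-6.485) [heading=45, draw]
  RT 180: heading 45 -> 225
  -- iteration 5/6 --
  FD 8.6: (7.515,-6.485) -> (1.434,-12.566) [heading=225, draw]
  RT 180: heading 225 -> 45
  -- iteration 6/6 --
  FD 8.6: (1.434,-12.566) -> (7.515,-6.485) [heading=45, draw]
  RT 180: heading 45 -> 225
]
FD 8.9: (7.515,-6.485) -> (1.222,-12.778) [heading=225, draw]
LT 45: heading 225 -> 270
Final: pos=(1.222,-12.778), heading=270, 8 segment(s) drawn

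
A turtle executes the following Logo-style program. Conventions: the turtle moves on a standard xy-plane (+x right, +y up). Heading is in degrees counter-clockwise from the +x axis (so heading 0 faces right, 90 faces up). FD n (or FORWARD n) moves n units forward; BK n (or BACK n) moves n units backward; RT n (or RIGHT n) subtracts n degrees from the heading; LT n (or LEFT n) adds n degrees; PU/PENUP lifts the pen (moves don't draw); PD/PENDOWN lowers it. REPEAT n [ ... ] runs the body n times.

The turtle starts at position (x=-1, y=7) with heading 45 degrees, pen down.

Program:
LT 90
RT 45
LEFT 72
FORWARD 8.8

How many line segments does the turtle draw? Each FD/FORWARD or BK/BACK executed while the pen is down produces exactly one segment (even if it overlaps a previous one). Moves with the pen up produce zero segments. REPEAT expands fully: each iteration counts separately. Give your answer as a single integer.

Executing turtle program step by step:
Start: pos=(-1,7), heading=45, pen down
LT 90: heading 45 -> 135
RT 45: heading 135 -> 90
LT 72: heading 90 -> 162
FD 8.8: (-1,7) -> (-9.369,9.719) [heading=162, draw]
Final: pos=(-9.369,9.719), heading=162, 1 segment(s) drawn
Segments drawn: 1

Answer: 1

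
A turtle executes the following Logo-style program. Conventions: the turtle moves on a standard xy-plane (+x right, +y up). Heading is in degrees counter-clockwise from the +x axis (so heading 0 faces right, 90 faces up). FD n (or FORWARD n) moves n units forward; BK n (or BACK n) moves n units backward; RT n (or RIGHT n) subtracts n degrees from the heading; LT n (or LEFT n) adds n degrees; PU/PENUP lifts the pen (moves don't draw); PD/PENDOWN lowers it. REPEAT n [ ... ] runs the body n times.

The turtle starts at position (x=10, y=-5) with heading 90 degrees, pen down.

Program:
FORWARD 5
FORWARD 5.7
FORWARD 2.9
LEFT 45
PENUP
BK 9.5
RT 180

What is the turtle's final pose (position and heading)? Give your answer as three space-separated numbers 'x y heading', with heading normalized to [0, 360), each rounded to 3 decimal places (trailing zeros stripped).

Answer: 16.718 1.882 315

Derivation:
Executing turtle program step by step:
Start: pos=(10,-5), heading=90, pen down
FD 5: (10,-5) -> (10,0) [heading=90, draw]
FD 5.7: (10,0) -> (10,5.7) [heading=90, draw]
FD 2.9: (10,5.7) -> (10,8.6) [heading=90, draw]
LT 45: heading 90 -> 135
PU: pen up
BK 9.5: (10,8.6) -> (16.718,1.882) [heading=135, move]
RT 180: heading 135 -> 315
Final: pos=(16.718,1.882), heading=315, 3 segment(s) drawn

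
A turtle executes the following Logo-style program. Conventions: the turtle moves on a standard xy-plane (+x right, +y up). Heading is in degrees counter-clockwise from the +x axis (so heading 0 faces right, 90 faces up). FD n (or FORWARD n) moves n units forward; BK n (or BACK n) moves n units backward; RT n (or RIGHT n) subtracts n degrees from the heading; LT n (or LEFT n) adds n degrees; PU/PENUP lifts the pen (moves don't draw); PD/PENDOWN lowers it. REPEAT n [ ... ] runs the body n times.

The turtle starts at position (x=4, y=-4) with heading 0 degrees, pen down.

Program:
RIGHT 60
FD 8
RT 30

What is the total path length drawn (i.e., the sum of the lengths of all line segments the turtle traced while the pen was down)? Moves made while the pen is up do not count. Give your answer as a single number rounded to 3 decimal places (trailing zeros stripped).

Executing turtle program step by step:
Start: pos=(4,-4), heading=0, pen down
RT 60: heading 0 -> 300
FD 8: (4,-4) -> (8,-10.928) [heading=300, draw]
RT 30: heading 300 -> 270
Final: pos=(8,-10.928), heading=270, 1 segment(s) drawn

Segment lengths:
  seg 1: (4,-4) -> (8,-10.928), length = 8
Total = 8

Answer: 8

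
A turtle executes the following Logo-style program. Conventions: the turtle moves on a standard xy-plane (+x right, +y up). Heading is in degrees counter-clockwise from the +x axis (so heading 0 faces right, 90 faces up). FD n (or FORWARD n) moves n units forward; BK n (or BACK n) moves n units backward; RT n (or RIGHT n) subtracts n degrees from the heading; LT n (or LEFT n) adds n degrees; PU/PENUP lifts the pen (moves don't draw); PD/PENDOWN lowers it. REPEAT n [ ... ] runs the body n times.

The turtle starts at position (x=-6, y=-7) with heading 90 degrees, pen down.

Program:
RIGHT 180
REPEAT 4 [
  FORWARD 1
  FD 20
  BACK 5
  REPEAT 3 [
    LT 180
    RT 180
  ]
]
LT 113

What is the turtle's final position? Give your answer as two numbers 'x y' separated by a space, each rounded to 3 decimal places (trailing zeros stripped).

Answer: -6 -71

Derivation:
Executing turtle program step by step:
Start: pos=(-6,-7), heading=90, pen down
RT 180: heading 90 -> 270
REPEAT 4 [
  -- iteration 1/4 --
  FD 1: (-6,-7) -> (-6,-8) [heading=270, draw]
  FD 20: (-6,-8) -> (-6,-28) [heading=270, draw]
  BK 5: (-6,-28) -> (-6,-23) [heading=270, draw]
  REPEAT 3 [
    -- iteration 1/3 --
    LT 180: heading 270 -> 90
    RT 180: heading 90 -> 270
    -- iteration 2/3 --
    LT 180: heading 270 -> 90
    RT 180: heading 90 -> 270
    -- iteration 3/3 --
    LT 180: heading 270 -> 90
    RT 180: heading 90 -> 270
  ]
  -- iteration 2/4 --
  FD 1: (-6,-23) -> (-6,-24) [heading=270, draw]
  FD 20: (-6,-24) -> (-6,-44) [heading=270, draw]
  BK 5: (-6,-44) -> (-6,-39) [heading=270, draw]
  REPEAT 3 [
    -- iteration 1/3 --
    LT 180: heading 270 -> 90
    RT 180: heading 90 -> 270
    -- iteration 2/3 --
    LT 180: heading 270 -> 90
    RT 180: heading 90 -> 270
    -- iteration 3/3 --
    LT 180: heading 270 -> 90
    RT 180: heading 90 -> 270
  ]
  -- iteration 3/4 --
  FD 1: (-6,-39) -> (-6,-40) [heading=270, draw]
  FD 20: (-6,-40) -> (-6,-60) [heading=270, draw]
  BK 5: (-6,-60) -> (-6,-55) [heading=270, draw]
  REPEAT 3 [
    -- iteration 1/3 --
    LT 180: heading 270 -> 90
    RT 180: heading 90 -> 270
    -- iteration 2/3 --
    LT 180: heading 270 -> 90
    RT 180: heading 90 -> 270
    -- iteration 3/3 --
    LT 180: heading 270 -> 90
    RT 180: heading 90 -> 270
  ]
  -- iteration 4/4 --
  FD 1: (-6,-55) -> (-6,-56) [heading=270, draw]
  FD 20: (-6,-56) -> (-6,-76) [heading=270, draw]
  BK 5: (-6,-76) -> (-6,-71) [heading=270, draw]
  REPEAT 3 [
    -- iteration 1/3 --
    LT 180: heading 270 -> 90
    RT 180: heading 90 -> 270
    -- iteration 2/3 --
    LT 180: heading 270 -> 90
    RT 180: heading 90 -> 270
    -- iteration 3/3 --
    LT 180: heading 270 -> 90
    RT 180: heading 90 -> 270
  ]
]
LT 113: heading 270 -> 23
Final: pos=(-6,-71), heading=23, 12 segment(s) drawn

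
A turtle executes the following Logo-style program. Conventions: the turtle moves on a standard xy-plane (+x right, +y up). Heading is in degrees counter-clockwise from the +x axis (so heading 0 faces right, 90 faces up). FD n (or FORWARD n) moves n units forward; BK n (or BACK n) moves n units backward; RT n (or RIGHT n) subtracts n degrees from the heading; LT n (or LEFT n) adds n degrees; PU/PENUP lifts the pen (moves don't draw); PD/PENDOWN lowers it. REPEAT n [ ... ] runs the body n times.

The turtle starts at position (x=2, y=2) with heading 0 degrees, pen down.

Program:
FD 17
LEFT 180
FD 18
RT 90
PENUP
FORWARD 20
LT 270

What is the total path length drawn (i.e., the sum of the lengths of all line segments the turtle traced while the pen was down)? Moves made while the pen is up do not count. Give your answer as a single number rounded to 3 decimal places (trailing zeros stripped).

Answer: 35

Derivation:
Executing turtle program step by step:
Start: pos=(2,2), heading=0, pen down
FD 17: (2,2) -> (19,2) [heading=0, draw]
LT 180: heading 0 -> 180
FD 18: (19,2) -> (1,2) [heading=180, draw]
RT 90: heading 180 -> 90
PU: pen up
FD 20: (1,2) -> (1,22) [heading=90, move]
LT 270: heading 90 -> 0
Final: pos=(1,22), heading=0, 2 segment(s) drawn

Segment lengths:
  seg 1: (2,2) -> (19,2), length = 17
  seg 2: (19,2) -> (1,2), length = 18
Total = 35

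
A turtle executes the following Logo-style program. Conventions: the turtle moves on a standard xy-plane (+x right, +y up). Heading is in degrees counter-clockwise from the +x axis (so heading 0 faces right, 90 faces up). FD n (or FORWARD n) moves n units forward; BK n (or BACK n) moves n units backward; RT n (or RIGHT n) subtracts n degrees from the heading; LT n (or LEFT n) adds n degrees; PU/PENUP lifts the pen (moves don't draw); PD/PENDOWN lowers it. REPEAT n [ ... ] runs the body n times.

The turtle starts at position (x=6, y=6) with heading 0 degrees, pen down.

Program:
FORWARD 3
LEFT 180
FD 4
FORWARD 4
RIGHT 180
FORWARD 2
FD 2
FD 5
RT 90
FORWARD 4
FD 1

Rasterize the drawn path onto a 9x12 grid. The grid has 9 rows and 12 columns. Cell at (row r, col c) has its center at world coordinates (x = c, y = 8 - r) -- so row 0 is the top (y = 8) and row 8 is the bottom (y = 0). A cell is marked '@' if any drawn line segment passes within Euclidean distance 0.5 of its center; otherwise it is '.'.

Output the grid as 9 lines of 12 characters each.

Answer: ............
............
.@@@@@@@@@@.
..........@.
..........@.
..........@.
..........@.
..........@.
............

Derivation:
Segment 0: (6,6) -> (9,6)
Segment 1: (9,6) -> (5,6)
Segment 2: (5,6) -> (1,6)
Segment 3: (1,6) -> (3,6)
Segment 4: (3,6) -> (5,6)
Segment 5: (5,6) -> (10,6)
Segment 6: (10,6) -> (10,2)
Segment 7: (10,2) -> (10,1)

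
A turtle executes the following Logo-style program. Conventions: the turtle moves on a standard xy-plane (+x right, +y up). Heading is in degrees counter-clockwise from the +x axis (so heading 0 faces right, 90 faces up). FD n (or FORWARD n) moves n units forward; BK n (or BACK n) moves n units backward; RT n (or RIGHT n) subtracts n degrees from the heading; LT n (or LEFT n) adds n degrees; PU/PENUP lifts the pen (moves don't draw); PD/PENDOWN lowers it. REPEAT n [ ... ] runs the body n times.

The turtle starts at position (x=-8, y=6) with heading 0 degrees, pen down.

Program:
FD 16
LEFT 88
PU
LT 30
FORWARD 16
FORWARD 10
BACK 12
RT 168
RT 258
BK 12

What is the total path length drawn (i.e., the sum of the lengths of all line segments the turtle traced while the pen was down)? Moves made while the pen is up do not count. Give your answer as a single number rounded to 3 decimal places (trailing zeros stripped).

Executing turtle program step by step:
Start: pos=(-8,6), heading=0, pen down
FD 16: (-8,6) -> (8,6) [heading=0, draw]
LT 88: heading 0 -> 88
PU: pen up
LT 30: heading 88 -> 118
FD 16: (8,6) -> (0.488,20.127) [heading=118, move]
FD 10: (0.488,20.127) -> (-4.206,28.957) [heading=118, move]
BK 12: (-4.206,28.957) -> (1.427,18.361) [heading=118, move]
RT 168: heading 118 -> 310
RT 258: heading 310 -> 52
BK 12: (1.427,18.361) -> (-5.961,8.905) [heading=52, move]
Final: pos=(-5.961,8.905), heading=52, 1 segment(s) drawn

Segment lengths:
  seg 1: (-8,6) -> (8,6), length = 16
Total = 16

Answer: 16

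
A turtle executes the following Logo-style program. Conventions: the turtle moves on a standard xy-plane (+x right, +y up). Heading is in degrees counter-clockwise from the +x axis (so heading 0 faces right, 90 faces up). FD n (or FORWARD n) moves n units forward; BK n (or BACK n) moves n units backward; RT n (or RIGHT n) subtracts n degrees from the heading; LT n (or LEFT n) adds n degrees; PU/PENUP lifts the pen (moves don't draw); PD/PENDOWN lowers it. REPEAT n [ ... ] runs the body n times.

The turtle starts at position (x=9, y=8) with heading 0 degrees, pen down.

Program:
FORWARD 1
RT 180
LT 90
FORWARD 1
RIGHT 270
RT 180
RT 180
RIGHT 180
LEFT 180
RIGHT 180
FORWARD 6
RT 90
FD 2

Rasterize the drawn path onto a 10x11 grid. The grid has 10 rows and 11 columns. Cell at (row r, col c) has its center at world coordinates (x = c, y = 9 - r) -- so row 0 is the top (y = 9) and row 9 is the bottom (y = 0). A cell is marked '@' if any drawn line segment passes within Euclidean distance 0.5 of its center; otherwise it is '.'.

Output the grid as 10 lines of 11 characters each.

Segment 0: (9,8) -> (10,8)
Segment 1: (10,8) -> (10,7)
Segment 2: (10,7) -> (4,7)
Segment 3: (4,7) -> (4,9)

Answer: ....@......
....@....@@
....@@@@@@@
...........
...........
...........
...........
...........
...........
...........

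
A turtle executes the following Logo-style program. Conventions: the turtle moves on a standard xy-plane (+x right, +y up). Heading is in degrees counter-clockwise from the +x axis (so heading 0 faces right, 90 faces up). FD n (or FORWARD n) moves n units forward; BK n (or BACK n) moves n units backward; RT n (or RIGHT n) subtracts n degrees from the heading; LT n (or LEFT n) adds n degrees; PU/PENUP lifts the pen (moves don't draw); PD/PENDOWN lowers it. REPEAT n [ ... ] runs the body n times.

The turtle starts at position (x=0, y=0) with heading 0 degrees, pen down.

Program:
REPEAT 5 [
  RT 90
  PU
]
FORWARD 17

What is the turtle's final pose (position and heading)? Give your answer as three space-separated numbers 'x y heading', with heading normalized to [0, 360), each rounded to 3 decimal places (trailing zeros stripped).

Answer: 0 -17 270

Derivation:
Executing turtle program step by step:
Start: pos=(0,0), heading=0, pen down
REPEAT 5 [
  -- iteration 1/5 --
  RT 90: heading 0 -> 270
  PU: pen up
  -- iteration 2/5 --
  RT 90: heading 270 -> 180
  PU: pen up
  -- iteration 3/5 --
  RT 90: heading 180 -> 90
  PU: pen up
  -- iteration 4/5 --
  RT 90: heading 90 -> 0
  PU: pen up
  -- iteration 5/5 --
  RT 90: heading 0 -> 270
  PU: pen up
]
FD 17: (0,0) -> (0,-17) [heading=270, move]
Final: pos=(0,-17), heading=270, 0 segment(s) drawn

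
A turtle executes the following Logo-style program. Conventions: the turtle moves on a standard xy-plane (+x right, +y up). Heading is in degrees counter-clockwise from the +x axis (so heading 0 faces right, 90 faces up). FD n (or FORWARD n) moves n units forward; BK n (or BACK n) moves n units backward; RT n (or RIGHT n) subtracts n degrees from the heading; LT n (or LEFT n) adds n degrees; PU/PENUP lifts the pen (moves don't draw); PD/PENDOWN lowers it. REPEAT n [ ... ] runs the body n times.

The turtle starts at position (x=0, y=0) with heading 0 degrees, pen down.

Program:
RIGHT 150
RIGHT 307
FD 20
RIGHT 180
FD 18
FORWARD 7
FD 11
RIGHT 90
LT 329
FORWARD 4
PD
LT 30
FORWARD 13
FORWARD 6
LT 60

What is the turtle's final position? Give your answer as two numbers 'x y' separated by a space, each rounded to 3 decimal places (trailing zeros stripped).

Answer: 23.917 10.774

Derivation:
Executing turtle program step by step:
Start: pos=(0,0), heading=0, pen down
RT 150: heading 0 -> 210
RT 307: heading 210 -> 263
FD 20: (0,0) -> (-2.437,-19.851) [heading=263, draw]
RT 180: heading 263 -> 83
FD 18: (-2.437,-19.851) -> (-0.244,-1.985) [heading=83, draw]
FD 7: (-0.244,-1.985) -> (0.609,4.963) [heading=83, draw]
FD 11: (0.609,4.963) -> (1.95,15.881) [heading=83, draw]
RT 90: heading 83 -> 353
LT 329: heading 353 -> 322
FD 4: (1.95,15.881) -> (5.102,13.418) [heading=322, draw]
PD: pen down
LT 30: heading 322 -> 352
FD 13: (5.102,13.418) -> (17.975,11.609) [heading=352, draw]
FD 6: (17.975,11.609) -> (23.917,10.774) [heading=352, draw]
LT 60: heading 352 -> 52
Final: pos=(23.917,10.774), heading=52, 7 segment(s) drawn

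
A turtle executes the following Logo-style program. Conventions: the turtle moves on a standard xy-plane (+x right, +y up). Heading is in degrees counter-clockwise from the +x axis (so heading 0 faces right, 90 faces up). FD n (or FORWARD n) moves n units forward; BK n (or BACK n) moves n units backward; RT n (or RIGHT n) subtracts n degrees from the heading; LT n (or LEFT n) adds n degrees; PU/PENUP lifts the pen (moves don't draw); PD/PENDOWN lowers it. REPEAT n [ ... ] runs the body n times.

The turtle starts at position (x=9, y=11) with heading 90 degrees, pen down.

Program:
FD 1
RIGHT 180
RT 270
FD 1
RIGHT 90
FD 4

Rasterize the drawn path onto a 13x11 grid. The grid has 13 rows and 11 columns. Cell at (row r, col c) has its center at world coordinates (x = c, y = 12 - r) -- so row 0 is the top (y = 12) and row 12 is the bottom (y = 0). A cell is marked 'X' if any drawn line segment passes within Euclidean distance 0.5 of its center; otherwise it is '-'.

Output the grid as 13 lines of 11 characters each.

Segment 0: (9,11) -> (9,12)
Segment 1: (9,12) -> (10,12)
Segment 2: (10,12) -> (10,8)

Answer: ---------XX
---------XX
----------X
----------X
----------X
-----------
-----------
-----------
-----------
-----------
-----------
-----------
-----------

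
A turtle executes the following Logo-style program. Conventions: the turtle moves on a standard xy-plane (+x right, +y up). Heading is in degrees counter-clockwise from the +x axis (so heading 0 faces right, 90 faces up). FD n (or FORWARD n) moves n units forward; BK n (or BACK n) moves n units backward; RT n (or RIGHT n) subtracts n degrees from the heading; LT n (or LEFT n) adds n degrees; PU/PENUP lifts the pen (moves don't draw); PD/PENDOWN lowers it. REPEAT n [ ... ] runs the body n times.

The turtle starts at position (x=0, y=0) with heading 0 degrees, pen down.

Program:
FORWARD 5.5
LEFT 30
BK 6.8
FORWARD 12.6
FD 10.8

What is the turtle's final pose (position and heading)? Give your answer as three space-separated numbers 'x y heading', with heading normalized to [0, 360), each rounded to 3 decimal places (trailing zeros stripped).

Answer: 19.876 8.3 30

Derivation:
Executing turtle program step by step:
Start: pos=(0,0), heading=0, pen down
FD 5.5: (0,0) -> (5.5,0) [heading=0, draw]
LT 30: heading 0 -> 30
BK 6.8: (5.5,0) -> (-0.389,-3.4) [heading=30, draw]
FD 12.6: (-0.389,-3.4) -> (10.523,2.9) [heading=30, draw]
FD 10.8: (10.523,2.9) -> (19.876,8.3) [heading=30, draw]
Final: pos=(19.876,8.3), heading=30, 4 segment(s) drawn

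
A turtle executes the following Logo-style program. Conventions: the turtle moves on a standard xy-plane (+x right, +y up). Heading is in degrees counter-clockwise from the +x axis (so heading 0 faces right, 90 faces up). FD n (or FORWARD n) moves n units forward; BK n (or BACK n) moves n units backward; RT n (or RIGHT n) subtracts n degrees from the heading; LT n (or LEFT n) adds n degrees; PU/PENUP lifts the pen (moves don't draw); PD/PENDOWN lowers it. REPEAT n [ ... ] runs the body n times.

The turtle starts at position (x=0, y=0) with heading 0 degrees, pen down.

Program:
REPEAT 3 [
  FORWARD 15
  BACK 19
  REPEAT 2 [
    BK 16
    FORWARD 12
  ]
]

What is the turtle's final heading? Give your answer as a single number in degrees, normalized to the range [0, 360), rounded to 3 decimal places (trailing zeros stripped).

Answer: 0

Derivation:
Executing turtle program step by step:
Start: pos=(0,0), heading=0, pen down
REPEAT 3 [
  -- iteration 1/3 --
  FD 15: (0,0) -> (15,0) [heading=0, draw]
  BK 19: (15,0) -> (-4,0) [heading=0, draw]
  REPEAT 2 [
    -- iteration 1/2 --
    BK 16: (-4,0) -> (-20,0) [heading=0, draw]
    FD 12: (-20,0) -> (-8,0) [heading=0, draw]
    -- iteration 2/2 --
    BK 16: (-8,0) -> (-24,0) [heading=0, draw]
    FD 12: (-24,0) -> (-12,0) [heading=0, draw]
  ]
  -- iteration 2/3 --
  FD 15: (-12,0) -> (3,0) [heading=0, draw]
  BK 19: (3,0) -> (-16,0) [heading=0, draw]
  REPEAT 2 [
    -- iteration 1/2 --
    BK 16: (-16,0) -> (-32,0) [heading=0, draw]
    FD 12: (-32,0) -> (-20,0) [heading=0, draw]
    -- iteration 2/2 --
    BK 16: (-20,0) -> (-36,0) [heading=0, draw]
    FD 12: (-36,0) -> (-24,0) [heading=0, draw]
  ]
  -- iteration 3/3 --
  FD 15: (-24,0) -> (-9,0) [heading=0, draw]
  BK 19: (-9,0) -> (-28,0) [heading=0, draw]
  REPEAT 2 [
    -- iteration 1/2 --
    BK 16: (-28,0) -> (-44,0) [heading=0, draw]
    FD 12: (-44,0) -> (-32,0) [heading=0, draw]
    -- iteration 2/2 --
    BK 16: (-32,0) -> (-48,0) [heading=0, draw]
    FD 12: (-48,0) -> (-36,0) [heading=0, draw]
  ]
]
Final: pos=(-36,0), heading=0, 18 segment(s) drawn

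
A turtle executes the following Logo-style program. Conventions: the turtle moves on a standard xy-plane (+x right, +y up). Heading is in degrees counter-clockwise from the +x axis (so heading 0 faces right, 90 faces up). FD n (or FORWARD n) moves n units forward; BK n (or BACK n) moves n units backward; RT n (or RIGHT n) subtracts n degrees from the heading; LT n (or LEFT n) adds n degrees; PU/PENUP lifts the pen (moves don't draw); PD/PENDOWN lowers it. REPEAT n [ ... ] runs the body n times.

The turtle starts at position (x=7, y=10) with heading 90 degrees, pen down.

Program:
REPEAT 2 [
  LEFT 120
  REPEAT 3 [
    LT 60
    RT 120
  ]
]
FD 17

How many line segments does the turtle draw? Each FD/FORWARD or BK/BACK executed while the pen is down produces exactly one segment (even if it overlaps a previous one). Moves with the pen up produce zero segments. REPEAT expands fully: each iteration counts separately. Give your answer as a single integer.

Executing turtle program step by step:
Start: pos=(7,10), heading=90, pen down
REPEAT 2 [
  -- iteration 1/2 --
  LT 120: heading 90 -> 210
  REPEAT 3 [
    -- iteration 1/3 --
    LT 60: heading 210 -> 270
    RT 120: heading 270 -> 150
    -- iteration 2/3 --
    LT 60: heading 150 -> 210
    RT 120: heading 210 -> 90
    -- iteration 3/3 --
    LT 60: heading 90 -> 150
    RT 120: heading 150 -> 30
  ]
  -- iteration 2/2 --
  LT 120: heading 30 -> 150
  REPEAT 3 [
    -- iteration 1/3 --
    LT 60: heading 150 -> 210
    RT 120: heading 210 -> 90
    -- iteration 2/3 --
    LT 60: heading 90 -> 150
    RT 120: heading 150 -> 30
    -- iteration 3/3 --
    LT 60: heading 30 -> 90
    RT 120: heading 90 -> 330
  ]
]
FD 17: (7,10) -> (21.722,1.5) [heading=330, draw]
Final: pos=(21.722,1.5), heading=330, 1 segment(s) drawn
Segments drawn: 1

Answer: 1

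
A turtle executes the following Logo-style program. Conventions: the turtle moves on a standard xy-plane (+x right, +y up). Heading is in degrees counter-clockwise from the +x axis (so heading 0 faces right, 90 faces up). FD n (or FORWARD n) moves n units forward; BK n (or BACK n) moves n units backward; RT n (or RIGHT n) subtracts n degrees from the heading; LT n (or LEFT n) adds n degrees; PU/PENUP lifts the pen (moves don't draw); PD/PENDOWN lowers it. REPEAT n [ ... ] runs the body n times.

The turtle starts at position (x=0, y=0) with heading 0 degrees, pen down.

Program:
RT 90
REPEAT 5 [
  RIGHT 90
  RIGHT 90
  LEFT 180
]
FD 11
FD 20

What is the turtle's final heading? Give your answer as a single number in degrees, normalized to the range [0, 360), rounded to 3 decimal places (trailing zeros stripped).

Answer: 270

Derivation:
Executing turtle program step by step:
Start: pos=(0,0), heading=0, pen down
RT 90: heading 0 -> 270
REPEAT 5 [
  -- iteration 1/5 --
  RT 90: heading 270 -> 180
  RT 90: heading 180 -> 90
  LT 180: heading 90 -> 270
  -- iteration 2/5 --
  RT 90: heading 270 -> 180
  RT 90: heading 180 -> 90
  LT 180: heading 90 -> 270
  -- iteration 3/5 --
  RT 90: heading 270 -> 180
  RT 90: heading 180 -> 90
  LT 180: heading 90 -> 270
  -- iteration 4/5 --
  RT 90: heading 270 -> 180
  RT 90: heading 180 -> 90
  LT 180: heading 90 -> 270
  -- iteration 5/5 --
  RT 90: heading 270 -> 180
  RT 90: heading 180 -> 90
  LT 180: heading 90 -> 270
]
FD 11: (0,0) -> (0,-11) [heading=270, draw]
FD 20: (0,-11) -> (0,-31) [heading=270, draw]
Final: pos=(0,-31), heading=270, 2 segment(s) drawn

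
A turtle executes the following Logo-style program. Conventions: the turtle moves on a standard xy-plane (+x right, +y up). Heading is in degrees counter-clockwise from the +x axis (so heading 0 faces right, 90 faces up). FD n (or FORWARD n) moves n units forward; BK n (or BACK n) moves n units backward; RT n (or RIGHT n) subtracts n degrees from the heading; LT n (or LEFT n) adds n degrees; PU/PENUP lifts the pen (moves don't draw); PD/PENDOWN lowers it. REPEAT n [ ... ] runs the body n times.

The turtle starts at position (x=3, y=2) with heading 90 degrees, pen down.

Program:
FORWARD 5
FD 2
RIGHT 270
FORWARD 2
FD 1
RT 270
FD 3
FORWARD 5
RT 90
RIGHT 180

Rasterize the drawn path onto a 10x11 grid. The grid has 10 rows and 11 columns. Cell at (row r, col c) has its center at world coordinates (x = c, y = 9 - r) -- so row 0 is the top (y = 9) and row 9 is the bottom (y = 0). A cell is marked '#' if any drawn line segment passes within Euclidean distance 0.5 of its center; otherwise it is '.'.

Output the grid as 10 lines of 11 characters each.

Segment 0: (3,2) -> (3,7)
Segment 1: (3,7) -> (3,9)
Segment 2: (3,9) -> (1,9)
Segment 3: (1,9) -> (0,9)
Segment 4: (0,9) -> (0,6)
Segment 5: (0,6) -> (0,1)

Answer: ####.......
#..#.......
#..#.......
#..#.......
#..#.......
#..#.......
#..#.......
#..#.......
#..........
...........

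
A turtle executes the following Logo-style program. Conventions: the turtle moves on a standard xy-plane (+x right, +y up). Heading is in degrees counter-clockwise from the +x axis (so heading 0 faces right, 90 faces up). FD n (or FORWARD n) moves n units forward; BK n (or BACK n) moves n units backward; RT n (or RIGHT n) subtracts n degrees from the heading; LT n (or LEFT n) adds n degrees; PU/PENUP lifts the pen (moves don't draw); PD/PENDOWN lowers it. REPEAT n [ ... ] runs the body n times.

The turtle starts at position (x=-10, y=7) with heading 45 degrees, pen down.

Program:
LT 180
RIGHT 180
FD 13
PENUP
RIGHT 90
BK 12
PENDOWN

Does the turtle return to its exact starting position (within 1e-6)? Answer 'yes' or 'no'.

Answer: no

Derivation:
Executing turtle program step by step:
Start: pos=(-10,7), heading=45, pen down
LT 180: heading 45 -> 225
RT 180: heading 225 -> 45
FD 13: (-10,7) -> (-0.808,16.192) [heading=45, draw]
PU: pen up
RT 90: heading 45 -> 315
BK 12: (-0.808,16.192) -> (-9.293,24.678) [heading=315, move]
PD: pen down
Final: pos=(-9.293,24.678), heading=315, 1 segment(s) drawn

Start position: (-10, 7)
Final position: (-9.293, 24.678)
Distance = 17.692; >= 1e-6 -> NOT closed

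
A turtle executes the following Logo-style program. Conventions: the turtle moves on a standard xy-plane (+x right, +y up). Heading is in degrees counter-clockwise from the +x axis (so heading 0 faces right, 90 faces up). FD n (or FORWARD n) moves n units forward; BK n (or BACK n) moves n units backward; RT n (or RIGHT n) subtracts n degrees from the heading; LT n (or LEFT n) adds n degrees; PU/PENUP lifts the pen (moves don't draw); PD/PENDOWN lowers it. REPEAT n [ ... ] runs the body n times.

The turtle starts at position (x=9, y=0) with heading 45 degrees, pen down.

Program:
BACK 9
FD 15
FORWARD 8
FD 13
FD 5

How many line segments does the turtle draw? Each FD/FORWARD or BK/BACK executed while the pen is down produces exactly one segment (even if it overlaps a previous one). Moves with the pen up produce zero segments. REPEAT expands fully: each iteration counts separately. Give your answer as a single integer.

Executing turtle program step by step:
Start: pos=(9,0), heading=45, pen down
BK 9: (9,0) -> (2.636,-6.364) [heading=45, draw]
FD 15: (2.636,-6.364) -> (13.243,4.243) [heading=45, draw]
FD 8: (13.243,4.243) -> (18.899,9.899) [heading=45, draw]
FD 13: (18.899,9.899) -> (28.092,19.092) [heading=45, draw]
FD 5: (28.092,19.092) -> (31.627,22.627) [heading=45, draw]
Final: pos=(31.627,22.627), heading=45, 5 segment(s) drawn
Segments drawn: 5

Answer: 5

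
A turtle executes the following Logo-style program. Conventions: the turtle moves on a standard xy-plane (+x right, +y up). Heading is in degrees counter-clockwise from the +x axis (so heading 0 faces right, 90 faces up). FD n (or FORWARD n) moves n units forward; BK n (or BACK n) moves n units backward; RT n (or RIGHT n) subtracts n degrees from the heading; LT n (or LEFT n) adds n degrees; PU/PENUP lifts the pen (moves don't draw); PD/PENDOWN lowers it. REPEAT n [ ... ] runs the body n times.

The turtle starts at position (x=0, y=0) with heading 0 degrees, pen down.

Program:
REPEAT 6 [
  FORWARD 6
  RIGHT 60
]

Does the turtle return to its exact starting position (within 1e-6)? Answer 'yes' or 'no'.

Answer: yes

Derivation:
Executing turtle program step by step:
Start: pos=(0,0), heading=0, pen down
REPEAT 6 [
  -- iteration 1/6 --
  FD 6: (0,0) -> (6,0) [heading=0, draw]
  RT 60: heading 0 -> 300
  -- iteration 2/6 --
  FD 6: (6,0) -> (9,-5.196) [heading=300, draw]
  RT 60: heading 300 -> 240
  -- iteration 3/6 --
  FD 6: (9,-5.196) -> (6,-10.392) [heading=240, draw]
  RT 60: heading 240 -> 180
  -- iteration 4/6 --
  FD 6: (6,-10.392) -> (0,-10.392) [heading=180, draw]
  RT 60: heading 180 -> 120
  -- iteration 5/6 --
  FD 6: (0,-10.392) -> (-3,-5.196) [heading=120, draw]
  RT 60: heading 120 -> 60
  -- iteration 6/6 --
  FD 6: (-3,-5.196) -> (0,0) [heading=60, draw]
  RT 60: heading 60 -> 0
]
Final: pos=(0,0), heading=0, 6 segment(s) drawn

Start position: (0, 0)
Final position: (0, 0)
Distance = 0; < 1e-6 -> CLOSED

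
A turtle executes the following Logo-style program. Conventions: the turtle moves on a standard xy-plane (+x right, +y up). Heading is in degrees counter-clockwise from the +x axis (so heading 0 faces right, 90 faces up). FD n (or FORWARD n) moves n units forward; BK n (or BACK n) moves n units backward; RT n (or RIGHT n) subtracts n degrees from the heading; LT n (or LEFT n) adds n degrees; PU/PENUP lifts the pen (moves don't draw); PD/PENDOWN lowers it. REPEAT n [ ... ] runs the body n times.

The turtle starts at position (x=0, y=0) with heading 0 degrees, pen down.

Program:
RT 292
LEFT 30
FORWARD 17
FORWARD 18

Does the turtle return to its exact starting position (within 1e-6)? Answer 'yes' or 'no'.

Executing turtle program step by step:
Start: pos=(0,0), heading=0, pen down
RT 292: heading 0 -> 68
LT 30: heading 68 -> 98
FD 17: (0,0) -> (-2.366,16.835) [heading=98, draw]
FD 18: (-2.366,16.835) -> (-4.871,34.659) [heading=98, draw]
Final: pos=(-4.871,34.659), heading=98, 2 segment(s) drawn

Start position: (0, 0)
Final position: (-4.871, 34.659)
Distance = 35; >= 1e-6 -> NOT closed

Answer: no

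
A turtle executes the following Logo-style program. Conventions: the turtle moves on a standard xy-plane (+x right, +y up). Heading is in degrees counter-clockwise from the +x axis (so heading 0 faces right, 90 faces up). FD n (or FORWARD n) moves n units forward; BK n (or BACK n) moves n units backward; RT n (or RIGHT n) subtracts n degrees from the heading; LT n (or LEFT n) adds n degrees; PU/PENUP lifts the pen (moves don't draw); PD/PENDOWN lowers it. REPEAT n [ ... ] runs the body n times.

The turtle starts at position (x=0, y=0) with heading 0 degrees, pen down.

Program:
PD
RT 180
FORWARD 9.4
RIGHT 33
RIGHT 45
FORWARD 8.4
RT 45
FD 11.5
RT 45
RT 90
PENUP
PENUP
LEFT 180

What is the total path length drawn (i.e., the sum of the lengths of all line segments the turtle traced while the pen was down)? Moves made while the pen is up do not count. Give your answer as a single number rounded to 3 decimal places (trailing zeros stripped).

Executing turtle program step by step:
Start: pos=(0,0), heading=0, pen down
PD: pen down
RT 180: heading 0 -> 180
FD 9.4: (0,0) -> (-9.4,0) [heading=180, draw]
RT 33: heading 180 -> 147
RT 45: heading 147 -> 102
FD 8.4: (-9.4,0) -> (-11.146,8.216) [heading=102, draw]
RT 45: heading 102 -> 57
FD 11.5: (-11.146,8.216) -> (-4.883,17.861) [heading=57, draw]
RT 45: heading 57 -> 12
RT 90: heading 12 -> 282
PU: pen up
PU: pen up
LT 180: heading 282 -> 102
Final: pos=(-4.883,17.861), heading=102, 3 segment(s) drawn

Segment lengths:
  seg 1: (0,0) -> (-9.4,0), length = 9.4
  seg 2: (-9.4,0) -> (-11.146,8.216), length = 8.4
  seg 3: (-11.146,8.216) -> (-4.883,17.861), length = 11.5
Total = 29.3

Answer: 29.3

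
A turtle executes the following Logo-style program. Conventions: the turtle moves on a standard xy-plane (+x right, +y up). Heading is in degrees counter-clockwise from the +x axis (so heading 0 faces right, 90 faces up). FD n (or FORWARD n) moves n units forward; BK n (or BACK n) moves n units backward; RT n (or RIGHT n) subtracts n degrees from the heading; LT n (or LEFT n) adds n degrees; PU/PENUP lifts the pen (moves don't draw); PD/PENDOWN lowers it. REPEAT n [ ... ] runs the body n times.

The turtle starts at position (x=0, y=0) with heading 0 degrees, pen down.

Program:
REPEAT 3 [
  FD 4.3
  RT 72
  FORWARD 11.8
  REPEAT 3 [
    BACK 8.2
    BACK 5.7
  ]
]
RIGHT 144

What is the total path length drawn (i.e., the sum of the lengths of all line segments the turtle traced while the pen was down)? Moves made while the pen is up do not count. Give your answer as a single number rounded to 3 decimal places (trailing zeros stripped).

Executing turtle program step by step:
Start: pos=(0,0), heading=0, pen down
REPEAT 3 [
  -- iteration 1/3 --
  FD 4.3: (0,0) -> (4.3,0) [heading=0, draw]
  RT 72: heading 0 -> 288
  FD 11.8: (4.3,0) -> (7.946,-11.222) [heading=288, draw]
  REPEAT 3 [
    -- iteration 1/3 --
    BK 8.2: (7.946,-11.222) -> (5.412,-3.424) [heading=288, draw]
    BK 5.7: (5.412,-3.424) -> (3.651,1.997) [heading=288, draw]
    -- iteration 2/3 --
    BK 8.2: (3.651,1.997) -> (1.117,9.796) [heading=288, draw]
    BK 5.7: (1.117,9.796) -> (-0.644,15.217) [heading=288, draw]
    -- iteration 3/3 --
    BK 8.2: (-0.644,15.217) -> (-3.178,23.016) [heading=288, draw]
    BK 5.7: (-3.178,23.016) -> (-4.94,28.437) [heading=288, draw]
  ]
  -- iteration 2/3 --
  FD 4.3: (-4.94,28.437) -> (-3.611,24.347) [heading=288, draw]
  RT 72: heading 288 -> 216
  FD 11.8: (-3.611,24.347) -> (-13.157,17.411) [heading=216, draw]
  REPEAT 3 [
    -- iteration 1/3 --
    BK 8.2: (-13.157,17.411) -> (-6.523,22.231) [heading=216, draw]
    BK 5.7: (-6.523,22.231) -> (-1.912,25.581) [heading=216, draw]
    -- iteration 2/3 --
    BK 8.2: (-1.912,25.581) -> (4.722,30.401) [heading=216, draw]
    BK 5.7: (4.722,30.401) -> (9.333,33.752) [heading=216, draw]
    -- iteration 3/3 --
    BK 8.2: (9.333,33.752) -> (15.967,38.571) [heading=216, draw]
    BK 5.7: (15.967,38.571) -> (20.579,41.922) [heading=216, draw]
  ]
  -- iteration 3/3 --
  FD 4.3: (20.579,41.922) -> (17.1,39.394) [heading=216, draw]
  RT 72: heading 216 -> 144
  FD 11.8: (17.1,39.394) -> (7.554,46.33) [heading=144, draw]
  REPEAT 3 [
    -- iteration 1/3 --
    BK 8.2: (7.554,46.33) -> (14.188,41.51) [heading=144, draw]
    BK 5.7: (14.188,41.51) -> (18.799,38.16) [heading=144, draw]
    -- iteration 2/3 --
    BK 8.2: (18.799,38.16) -> (25.433,33.34) [heading=144, draw]
    BK 5.7: (25.433,33.34) -> (30.044,29.99) [heading=144, draw]
    -- iteration 3/3 --
    BK 8.2: (30.044,29.99) -> (36.678,25.17) [heading=144, draw]
    BK 5.7: (36.678,25.17) -> (41.29,21.82) [heading=144, draw]
  ]
]
RT 144: heading 144 -> 0
Final: pos=(41.29,21.82), heading=0, 24 segment(s) drawn

Segment lengths:
  seg 1: (0,0) -> (4.3,0), length = 4.3
  seg 2: (4.3,0) -> (7.946,-11.222), length = 11.8
  seg 3: (7.946,-11.222) -> (5.412,-3.424), length = 8.2
  seg 4: (5.412,-3.424) -> (3.651,1.997), length = 5.7
  seg 5: (3.651,1.997) -> (1.117,9.796), length = 8.2
  seg 6: (1.117,9.796) -> (-0.644,15.217), length = 5.7
  seg 7: (-0.644,15.217) -> (-3.178,23.016), length = 8.2
  seg 8: (-3.178,23.016) -> (-4.94,28.437), length = 5.7
  seg 9: (-4.94,28.437) -> (-3.611,24.347), length = 4.3
  seg 10: (-3.611,24.347) -> (-13.157,17.411), length = 11.8
  seg 11: (-13.157,17.411) -> (-6.523,22.231), length = 8.2
  seg 12: (-6.523,22.231) -> (-1.912,25.581), length = 5.7
  seg 13: (-1.912,25.581) -> (4.722,30.401), length = 8.2
  seg 14: (4.722,30.401) -> (9.333,33.752), length = 5.7
  seg 15: (9.333,33.752) -> (15.967,38.571), length = 8.2
  seg 16: (15.967,38.571) -> (20.579,41.922), length = 5.7
  seg 17: (20.579,41.922) -> (17.1,39.394), length = 4.3
  seg 18: (17.1,39.394) -> (7.554,46.33), length = 11.8
  seg 19: (7.554,46.33) -> (14.188,41.51), length = 8.2
  seg 20: (14.188,41.51) -> (18.799,38.16), length = 5.7
  seg 21: (18.799,38.16) -> (25.433,33.34), length = 8.2
  seg 22: (25.433,33.34) -> (30.044,29.99), length = 5.7
  seg 23: (30.044,29.99) -> (36.678,25.17), length = 8.2
  seg 24: (36.678,25.17) -> (41.29,21.82), length = 5.7
Total = 173.4

Answer: 173.4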